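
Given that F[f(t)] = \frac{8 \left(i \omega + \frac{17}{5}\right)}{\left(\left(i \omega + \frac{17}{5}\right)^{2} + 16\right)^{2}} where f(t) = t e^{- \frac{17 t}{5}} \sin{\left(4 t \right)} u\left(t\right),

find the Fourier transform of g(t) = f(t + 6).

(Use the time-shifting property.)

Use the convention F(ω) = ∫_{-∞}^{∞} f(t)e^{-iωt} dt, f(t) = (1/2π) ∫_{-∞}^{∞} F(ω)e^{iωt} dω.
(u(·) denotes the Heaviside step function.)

F[g](ω) = \frac{\left(5000 i \omega + 17000\right) e^{6 i \omega}}{\left(\left(5 i \omega + 17\right)^{2} + 400\right)^{2}}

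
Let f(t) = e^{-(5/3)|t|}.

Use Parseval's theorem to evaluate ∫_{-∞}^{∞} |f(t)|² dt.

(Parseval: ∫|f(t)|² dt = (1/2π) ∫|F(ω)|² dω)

∫|f(t)|² dt = \frac{3}{5}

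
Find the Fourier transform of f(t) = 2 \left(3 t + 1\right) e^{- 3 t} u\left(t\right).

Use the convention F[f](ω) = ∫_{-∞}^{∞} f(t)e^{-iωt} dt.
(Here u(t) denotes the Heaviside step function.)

F(ω) = \frac{2 \left(- i \omega - 6\right)}{\omega^{2} - 6 i \omega - 9}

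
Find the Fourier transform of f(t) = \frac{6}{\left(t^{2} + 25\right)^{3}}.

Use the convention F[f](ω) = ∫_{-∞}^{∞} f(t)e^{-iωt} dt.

F(ω) = \frac{3 \pi \left(25 \omega^{2} + 15 \left|{\omega}\right| + 3\right) e^{- 5 \left|{\omega}\right|}}{12500}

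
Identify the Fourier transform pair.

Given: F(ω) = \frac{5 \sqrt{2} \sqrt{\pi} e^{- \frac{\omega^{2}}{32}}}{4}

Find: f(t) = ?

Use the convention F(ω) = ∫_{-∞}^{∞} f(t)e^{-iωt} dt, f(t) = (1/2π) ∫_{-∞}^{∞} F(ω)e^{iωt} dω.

f(t) = 5 e^{- 8 t^{2}}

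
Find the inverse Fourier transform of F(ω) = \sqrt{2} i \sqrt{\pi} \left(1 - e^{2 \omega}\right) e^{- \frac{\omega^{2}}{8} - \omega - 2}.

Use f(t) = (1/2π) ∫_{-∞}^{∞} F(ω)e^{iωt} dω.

f(t) = 4 e^{- 2 t^{2}} \sin{\left(4 t \right)}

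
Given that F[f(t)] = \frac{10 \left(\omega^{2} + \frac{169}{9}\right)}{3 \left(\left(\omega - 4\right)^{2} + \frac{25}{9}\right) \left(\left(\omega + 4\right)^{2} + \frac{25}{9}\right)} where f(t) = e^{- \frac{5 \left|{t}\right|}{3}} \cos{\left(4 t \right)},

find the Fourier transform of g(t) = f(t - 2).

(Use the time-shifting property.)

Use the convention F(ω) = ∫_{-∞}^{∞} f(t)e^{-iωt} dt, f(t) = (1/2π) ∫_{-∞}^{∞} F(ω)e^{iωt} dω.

F[g](ω) = \frac{30 \left(9 \omega^{2} + 169\right) e^{- 2 i \omega}}{81 \omega^{4} - 2142 \omega^{2} + 28561}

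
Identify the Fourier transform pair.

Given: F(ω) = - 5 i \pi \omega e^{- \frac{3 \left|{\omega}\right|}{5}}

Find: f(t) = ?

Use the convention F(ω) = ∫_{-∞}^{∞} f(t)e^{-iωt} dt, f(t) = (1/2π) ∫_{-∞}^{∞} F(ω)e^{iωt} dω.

f(t) = \frac{6 t}{\left(t^{2} + \frac{9}{25}\right)^{2}}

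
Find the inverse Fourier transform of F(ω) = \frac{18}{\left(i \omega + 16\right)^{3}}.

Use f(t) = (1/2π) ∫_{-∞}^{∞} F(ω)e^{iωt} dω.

f(t) = 9 t^{2} e^{- 16 t} u\left(t\right)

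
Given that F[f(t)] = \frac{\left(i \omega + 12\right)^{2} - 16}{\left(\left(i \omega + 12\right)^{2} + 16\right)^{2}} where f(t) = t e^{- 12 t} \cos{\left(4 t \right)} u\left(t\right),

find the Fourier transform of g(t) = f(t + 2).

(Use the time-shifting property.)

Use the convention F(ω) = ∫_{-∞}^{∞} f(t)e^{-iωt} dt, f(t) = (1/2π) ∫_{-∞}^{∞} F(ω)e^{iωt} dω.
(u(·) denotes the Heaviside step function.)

F[g](ω) = \frac{\left(\left(i \omega + 12\right)^{2} - 16\right) e^{2 i \omega}}{\left(\left(i \omega + 12\right)^{2} + 16\right)^{2}}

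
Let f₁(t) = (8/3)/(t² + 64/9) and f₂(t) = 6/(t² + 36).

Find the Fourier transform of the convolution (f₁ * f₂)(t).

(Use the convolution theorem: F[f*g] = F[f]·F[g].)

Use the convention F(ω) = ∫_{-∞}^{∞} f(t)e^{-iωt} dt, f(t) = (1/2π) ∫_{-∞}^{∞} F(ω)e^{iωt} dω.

F[f₁*f₂](ω) = \pi^{2} e^{- \frac{26 \left|{\omega}\right|}{3}}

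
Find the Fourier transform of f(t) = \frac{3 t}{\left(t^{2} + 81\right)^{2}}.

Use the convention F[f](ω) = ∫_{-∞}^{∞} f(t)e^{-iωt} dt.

F(ω) = - \frac{i \pi \omega e^{- 9 \left|{\omega}\right|}}{6}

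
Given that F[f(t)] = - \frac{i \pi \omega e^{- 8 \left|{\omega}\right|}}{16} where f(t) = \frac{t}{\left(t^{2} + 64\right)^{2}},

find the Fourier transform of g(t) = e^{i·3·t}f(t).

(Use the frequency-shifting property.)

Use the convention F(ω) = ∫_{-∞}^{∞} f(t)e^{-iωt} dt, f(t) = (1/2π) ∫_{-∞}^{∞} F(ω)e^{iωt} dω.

F[g](ω) = \frac{i \pi \left(3 - \omega\right) e^{- 8 \left|{\omega - 3}\right|}}{16}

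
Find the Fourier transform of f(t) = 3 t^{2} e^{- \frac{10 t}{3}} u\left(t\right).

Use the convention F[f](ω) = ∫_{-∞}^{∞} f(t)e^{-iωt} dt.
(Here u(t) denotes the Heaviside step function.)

F(ω) = \frac{162}{\left(3 i \omega + 10\right)^{3}}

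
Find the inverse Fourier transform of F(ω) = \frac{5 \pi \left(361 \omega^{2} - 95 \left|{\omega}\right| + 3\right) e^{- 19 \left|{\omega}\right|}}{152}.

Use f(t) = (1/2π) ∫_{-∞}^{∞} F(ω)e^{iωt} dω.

f(t) = \frac{5 t^{4}}{\left(t^{2} + 361\right)^{3}}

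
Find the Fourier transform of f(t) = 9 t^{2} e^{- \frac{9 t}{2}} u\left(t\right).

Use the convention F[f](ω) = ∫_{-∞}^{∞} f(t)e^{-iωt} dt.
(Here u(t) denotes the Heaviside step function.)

F(ω) = \frac{144}{\left(2 i \omega + 9\right)^{3}}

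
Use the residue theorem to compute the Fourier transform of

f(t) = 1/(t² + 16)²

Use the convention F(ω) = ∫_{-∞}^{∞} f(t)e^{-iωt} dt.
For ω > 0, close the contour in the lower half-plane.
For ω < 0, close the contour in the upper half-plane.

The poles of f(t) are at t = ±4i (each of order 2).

Let g(z) = f(z)e^{-iωz}; for large |z| the factor e^{-iωz} decays in the lower half-plane when ω > 0 and in the upper half-plane when ω < 0.

Case ω > 0 (lower half-plane, clockwise contour ⇒ F(ω) = -2πi·ΣRes):
  Res_{z = - 4 i} g(z) = \frac{i \left(4 \omega + 1\right) e^{- 4 \omega}}{256} (pole of order 2)
  F(ω) = -2πi·ΣRes = \frac{\pi \left(4 \omega + 1\right) e^{- 4 \omega}}{128}

Case ω < 0 (upper half-plane, counterclockwise contour ⇒ F(ω) = +2πi·ΣRes):
  Res_{z = 4 i} g(z) = \frac{i \left(4 \omega - 1\right) e^{4 \omega}}{256} (pole of order 2)
  F(ω) = 2πi·ΣRes = \frac{\pi \left(1 - 4 \omega\right) e^{4 \omega}}{128}

Both cases combine into a single formula in |ω|:

F(ω) = \frac{\pi \left(4 \left|{\omega}\right| + 1\right) e^{- 4 \left|{\omega}\right|}}{128}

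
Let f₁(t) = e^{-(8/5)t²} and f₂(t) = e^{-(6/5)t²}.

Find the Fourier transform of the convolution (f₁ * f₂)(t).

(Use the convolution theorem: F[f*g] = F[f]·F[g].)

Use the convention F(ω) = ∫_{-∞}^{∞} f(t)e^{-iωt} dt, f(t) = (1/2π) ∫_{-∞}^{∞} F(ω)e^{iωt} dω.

F[f₁*f₂](ω) = \frac{5 \sqrt{3} \pi e^{- \frac{35 \omega^{2}}{96}}}{12}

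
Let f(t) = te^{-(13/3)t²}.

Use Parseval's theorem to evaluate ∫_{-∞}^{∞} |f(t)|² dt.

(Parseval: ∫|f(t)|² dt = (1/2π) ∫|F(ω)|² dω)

∫|f(t)|² dt = \frac{3 \sqrt{78} \sqrt{\pi}}{1352}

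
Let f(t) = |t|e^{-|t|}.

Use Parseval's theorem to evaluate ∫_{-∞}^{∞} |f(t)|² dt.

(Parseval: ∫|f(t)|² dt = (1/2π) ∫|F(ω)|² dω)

∫|f(t)|² dt = \frac{1}{2}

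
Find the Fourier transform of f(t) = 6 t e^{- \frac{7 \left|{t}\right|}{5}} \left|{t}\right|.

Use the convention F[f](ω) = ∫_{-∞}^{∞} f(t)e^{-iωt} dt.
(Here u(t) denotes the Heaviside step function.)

F(ω) = \frac{15000 i \omega \left(25 \omega^{2} - 147\right)}{\left(25 \omega^{2} + 49\right)^{3}}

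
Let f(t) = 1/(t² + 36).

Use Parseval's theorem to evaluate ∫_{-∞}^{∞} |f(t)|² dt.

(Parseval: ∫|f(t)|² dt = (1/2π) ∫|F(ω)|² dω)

∫|f(t)|² dt = \frac{\pi}{432}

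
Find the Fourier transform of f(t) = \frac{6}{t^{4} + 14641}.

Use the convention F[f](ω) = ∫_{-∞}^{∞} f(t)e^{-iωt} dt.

F(ω) = \frac{6 \pi e^{- \frac{11 \sqrt{2} \left|{\omega}\right|}{2}} \sin{\left(\frac{11 \sqrt{2} \left|{\omega}\right|}{2} + \frac{\pi}{4} \right)}}{1331}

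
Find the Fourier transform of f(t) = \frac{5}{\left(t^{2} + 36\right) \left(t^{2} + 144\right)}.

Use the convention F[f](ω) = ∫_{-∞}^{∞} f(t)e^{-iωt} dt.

F(ω) = \frac{5 \pi \left(2 e^{6 \left|{\omega}\right|} - 1\right) e^{- 12 \left|{\omega}\right|}}{1296}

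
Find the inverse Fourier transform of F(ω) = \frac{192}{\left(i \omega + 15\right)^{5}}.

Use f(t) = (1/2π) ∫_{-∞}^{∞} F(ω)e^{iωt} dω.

f(t) = 8 t^{4} e^{- 15 t} u\left(t\right)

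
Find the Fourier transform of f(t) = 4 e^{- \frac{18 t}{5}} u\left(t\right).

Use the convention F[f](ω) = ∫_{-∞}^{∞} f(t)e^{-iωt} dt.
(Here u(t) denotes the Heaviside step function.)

F(ω) = \frac{20}{5 i \omega + 18}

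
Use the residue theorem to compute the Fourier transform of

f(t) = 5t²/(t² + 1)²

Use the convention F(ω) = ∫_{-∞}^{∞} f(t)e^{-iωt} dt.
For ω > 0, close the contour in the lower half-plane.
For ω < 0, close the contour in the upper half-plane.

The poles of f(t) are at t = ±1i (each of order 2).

Let g(z) = f(z)e^{-iωz}; for large |z| the factor e^{-iωz} decays in the lower half-plane when ω > 0 and in the upper half-plane when ω < 0.

Case ω > 0 (lower half-plane, clockwise contour ⇒ F(ω) = -2πi·ΣRes):
  Res_{z = - i} g(z) = \frac{5 i \left(1 - \omega\right) e^{- \omega}}{4} (pole of order 2)
  F(ω) = -2πi·ΣRes = \frac{5 \pi \left(1 - \omega\right) e^{- \omega}}{2}

Case ω < 0 (upper half-plane, counterclockwise contour ⇒ F(ω) = +2πi·ΣRes):
  Res_{z = i} g(z) = \frac{5 i \left(- \omega - 1\right) e^{\omega}}{4} (pole of order 2)
  F(ω) = 2πi·ΣRes = \frac{5 \pi \left(\omega + 1\right) e^{\omega}}{2}

Both cases combine into a single formula in |ω|:

F(ω) = \frac{5 \pi \left(1 - \left|{\omega}\right|\right) e^{- \left|{\omega}\right|}}{2}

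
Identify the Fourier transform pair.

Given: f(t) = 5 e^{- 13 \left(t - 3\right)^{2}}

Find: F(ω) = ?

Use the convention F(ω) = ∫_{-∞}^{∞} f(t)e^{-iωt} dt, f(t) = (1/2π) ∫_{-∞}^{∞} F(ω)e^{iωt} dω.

F(ω) = \frac{5 \sqrt{13} \sqrt{\pi} e^{- \frac{\omega \left(\omega + 156 i\right)}{52}}}{13}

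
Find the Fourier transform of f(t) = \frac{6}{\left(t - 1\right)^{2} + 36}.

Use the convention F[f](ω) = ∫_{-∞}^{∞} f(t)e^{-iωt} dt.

F(ω) = \pi e^{- i \omega - 6 \left|{\omega}\right|}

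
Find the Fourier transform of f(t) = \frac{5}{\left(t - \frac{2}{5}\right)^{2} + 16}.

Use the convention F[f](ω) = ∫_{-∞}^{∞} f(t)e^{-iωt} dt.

F(ω) = \frac{5 \pi e^{- \frac{2 i \omega}{5} - 4 \left|{\omega}\right|}}{4}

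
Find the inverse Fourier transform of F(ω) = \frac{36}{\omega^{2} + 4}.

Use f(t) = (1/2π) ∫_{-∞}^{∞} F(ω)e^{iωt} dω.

f(t) = 9 e^{- 2 \left|{t}\right|}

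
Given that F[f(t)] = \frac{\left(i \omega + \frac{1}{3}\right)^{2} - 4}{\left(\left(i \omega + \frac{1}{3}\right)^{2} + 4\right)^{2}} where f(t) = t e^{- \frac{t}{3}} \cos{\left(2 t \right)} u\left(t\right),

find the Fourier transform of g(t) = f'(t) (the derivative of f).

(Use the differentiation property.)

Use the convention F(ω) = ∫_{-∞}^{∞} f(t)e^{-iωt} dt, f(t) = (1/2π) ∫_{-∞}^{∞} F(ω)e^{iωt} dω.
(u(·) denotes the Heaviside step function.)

F[g](ω) = \frac{9 i \omega \left(\left(3 i \omega + 1\right)^{2} - 36\right)}{\left(\left(3 i \omega + 1\right)^{2} + 36\right)^{2}}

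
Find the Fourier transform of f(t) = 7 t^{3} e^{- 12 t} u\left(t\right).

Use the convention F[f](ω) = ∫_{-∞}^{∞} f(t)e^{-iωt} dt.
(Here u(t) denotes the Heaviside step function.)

F(ω) = \frac{42}{\left(i \omega + 12\right)^{4}}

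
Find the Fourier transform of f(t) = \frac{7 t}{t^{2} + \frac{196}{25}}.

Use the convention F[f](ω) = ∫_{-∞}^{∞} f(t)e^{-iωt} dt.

F(ω) = - 7 i \pi e^{- \frac{14 \left|{\omega}\right|}{5}} \operatorname{sign}{\left(\omega \right)}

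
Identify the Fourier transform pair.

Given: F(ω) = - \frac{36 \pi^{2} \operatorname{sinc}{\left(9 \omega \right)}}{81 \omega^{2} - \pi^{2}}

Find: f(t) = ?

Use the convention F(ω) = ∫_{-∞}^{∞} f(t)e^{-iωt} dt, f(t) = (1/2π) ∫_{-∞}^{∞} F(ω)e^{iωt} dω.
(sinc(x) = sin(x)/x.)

f(t) = 4 \left(\begin{cases} \frac{\cos{\left(\frac{\pi t}{9} \right)}}{2} + \frac{1}{2} & \text{for}\: \left|{t}\right| < 9 \\0 & \text{otherwise} \end{cases}\right)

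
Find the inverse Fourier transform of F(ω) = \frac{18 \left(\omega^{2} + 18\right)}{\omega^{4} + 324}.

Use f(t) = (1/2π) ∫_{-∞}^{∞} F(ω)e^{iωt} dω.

f(t) = 3 e^{- 3 \left|{t}\right|} \cos{\left(3 \left|{t}\right| \right)}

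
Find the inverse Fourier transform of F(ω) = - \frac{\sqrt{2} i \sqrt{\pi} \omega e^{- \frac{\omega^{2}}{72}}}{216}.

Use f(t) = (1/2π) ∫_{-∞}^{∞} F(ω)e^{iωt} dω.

f(t) = t e^{- 18 t^{2}}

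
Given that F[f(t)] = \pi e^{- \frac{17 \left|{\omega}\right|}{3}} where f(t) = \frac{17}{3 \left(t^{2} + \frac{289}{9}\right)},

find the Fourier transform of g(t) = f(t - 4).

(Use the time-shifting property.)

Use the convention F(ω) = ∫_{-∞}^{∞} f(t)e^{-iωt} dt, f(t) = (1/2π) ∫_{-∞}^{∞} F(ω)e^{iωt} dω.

F[g](ω) = \pi e^{- 4 i \omega - \frac{17 \left|{\omega}\right|}{3}}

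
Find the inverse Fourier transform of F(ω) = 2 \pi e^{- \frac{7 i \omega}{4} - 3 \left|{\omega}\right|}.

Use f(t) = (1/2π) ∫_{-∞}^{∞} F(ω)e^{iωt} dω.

f(t) = \frac{6}{\left(t - \frac{7}{4}\right)^{2} + 9}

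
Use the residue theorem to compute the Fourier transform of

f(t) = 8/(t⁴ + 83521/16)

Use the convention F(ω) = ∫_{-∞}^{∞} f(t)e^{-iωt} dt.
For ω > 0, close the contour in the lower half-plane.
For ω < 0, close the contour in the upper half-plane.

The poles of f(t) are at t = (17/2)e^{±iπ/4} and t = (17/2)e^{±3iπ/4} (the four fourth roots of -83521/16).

Let g(z) = f(z)e^{-iωz}; for large |z| the factor e^{-iωz} decays in the lower half-plane when ω > 0 and in the upper half-plane when ω < 0.

Case ω > 0 (lower half-plane, clockwise contour ⇒ F(ω) = -2πi·ΣRes):
  Res_{z = - \frac{17 \sqrt{2}}{4} - \frac{17 \sqrt{2} i}{4}} g(z) = \frac{8 \sqrt{2} \left(1 + i\right) e^{\frac{17 \sqrt{2} \omega \left(-1 + i\right)}{4}}}{4913}
  Res_{z = \frac{17 \sqrt{2}}{4} - \frac{17 \sqrt{2} i}{4}} g(z) = \frac{8 \sqrt{2} \left(-1 + i\right) e^{- \frac{17 \sqrt{2} \omega \left(1 + i\right)}{4}}}{4913}
  F(ω) = -2πi·ΣRes = \frac{16 \sqrt{2} \pi \left(\left(1 - i\right) e^{\frac{17 \sqrt{2} i \omega}{2}} + 1 + i\right) e^{- \frac{17 \sqrt{2} \omega \left(1 + i\right)}{4}}}{4913} = \frac{64 \pi e^{- \frac{17 \sqrt{2} \omega}{4}} \sin{\left(\frac{17 \sqrt{2} \omega}{4} + \frac{\pi}{4} \right)}}{4913}

Case ω < 0 (upper half-plane, counterclockwise contour ⇒ F(ω) = +2πi·ΣRes):
  Res_{z = \frac{17 \sqrt{2}}{4} + \frac{17 \sqrt{2} i}{4}} g(z) = - \frac{8 \sqrt{2} \left(1 + i\right) e^{\frac{17 \sqrt{2} \omega \left(1 - i\right)}{4}}}{4913}
  Res_{z = - \frac{17 \sqrt{2}}{4} + \frac{17 \sqrt{2} i}{4}} g(z) = \frac{8 \sqrt{2} \left(1 - i\right) e^{\frac{17 \sqrt{2} \omega \left(1 + i\right)}{4}}}{4913}
  F(ω) = 2πi·ΣRes = - \frac{16 \sqrt{2} i \pi \left(\left(1 + i\right) e^{\frac{17 \sqrt{2} \omega \left(1 - i\right)}{4}} - \left(1 - i\right) e^{\frac{17 \sqrt{2} \omega \left(1 + i\right)}{4}}\right)}{4913} = \frac{64 \pi e^{\frac{17 \sqrt{2} \omega}{4}} \cos{\left(\frac{17 \sqrt{2} \omega}{4} + \frac{\pi}{4} \right)}}{4913}

Both cases combine into a single formula in |ω|:

F(ω) = \frac{64 \pi e^{- \frac{17 \sqrt{2} \left|{\omega}\right|}{4}} \sin{\left(\frac{17 \sqrt{2} \left|{\omega}\right|}{4} + \frac{\pi}{4} \right)}}{4913}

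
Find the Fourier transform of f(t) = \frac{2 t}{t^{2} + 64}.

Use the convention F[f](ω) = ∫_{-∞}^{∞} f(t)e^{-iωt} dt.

F(ω) = - 2 i \pi e^{- 8 \left|{\omega}\right|} \operatorname{sign}{\left(\omega \right)}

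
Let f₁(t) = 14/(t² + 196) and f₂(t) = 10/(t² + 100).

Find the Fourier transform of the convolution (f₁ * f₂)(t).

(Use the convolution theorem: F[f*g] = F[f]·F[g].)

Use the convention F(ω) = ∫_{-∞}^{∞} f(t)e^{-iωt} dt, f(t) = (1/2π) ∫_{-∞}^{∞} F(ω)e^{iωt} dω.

F[f₁*f₂](ω) = \pi^{2} e^{- 24 \left|{\omega}\right|}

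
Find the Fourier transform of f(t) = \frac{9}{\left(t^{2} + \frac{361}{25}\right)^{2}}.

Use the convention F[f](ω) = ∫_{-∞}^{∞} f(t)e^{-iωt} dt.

F(ω) = \frac{225 \pi \left(19 \left|{\omega}\right| + 5\right) e^{- \frac{19 \left|{\omega}\right|}{5}}}{13718}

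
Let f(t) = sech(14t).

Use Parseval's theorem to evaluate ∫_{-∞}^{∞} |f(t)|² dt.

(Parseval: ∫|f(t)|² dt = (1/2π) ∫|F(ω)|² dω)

∫|f(t)|² dt = \frac{1}{7}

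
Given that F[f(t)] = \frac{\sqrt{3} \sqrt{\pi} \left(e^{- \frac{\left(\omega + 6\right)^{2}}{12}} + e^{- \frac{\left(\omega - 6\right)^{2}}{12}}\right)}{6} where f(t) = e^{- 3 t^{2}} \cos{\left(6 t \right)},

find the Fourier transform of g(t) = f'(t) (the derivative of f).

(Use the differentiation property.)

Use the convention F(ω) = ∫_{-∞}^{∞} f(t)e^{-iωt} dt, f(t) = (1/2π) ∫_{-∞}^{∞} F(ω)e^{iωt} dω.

F[g](ω) = \frac{\sqrt{3} i \sqrt{\pi} \omega \left(e^{2 \omega} + 1\right) e^{- \frac{\omega^{2}}{12} - \omega - 3}}{6}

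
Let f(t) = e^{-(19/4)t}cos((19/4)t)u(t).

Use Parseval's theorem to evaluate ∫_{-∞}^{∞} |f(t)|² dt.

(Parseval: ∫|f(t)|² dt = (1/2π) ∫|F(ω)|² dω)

∫|f(t)|² dt = \frac{3}{38}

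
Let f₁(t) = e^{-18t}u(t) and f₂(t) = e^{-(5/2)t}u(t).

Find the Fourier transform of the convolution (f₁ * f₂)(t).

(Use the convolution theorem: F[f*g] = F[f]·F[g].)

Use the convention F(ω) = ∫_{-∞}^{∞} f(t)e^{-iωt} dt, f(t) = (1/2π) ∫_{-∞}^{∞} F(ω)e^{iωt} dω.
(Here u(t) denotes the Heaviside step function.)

F[f₁*f₂](ω) = \frac{2}{\left(i \omega + 18\right) \left(2 i \omega + 5\right)}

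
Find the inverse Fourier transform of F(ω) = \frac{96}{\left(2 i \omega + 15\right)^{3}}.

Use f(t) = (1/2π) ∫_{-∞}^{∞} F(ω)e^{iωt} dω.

f(t) = 6 t^{2} e^{- \frac{15 t}{2}} u\left(t\right)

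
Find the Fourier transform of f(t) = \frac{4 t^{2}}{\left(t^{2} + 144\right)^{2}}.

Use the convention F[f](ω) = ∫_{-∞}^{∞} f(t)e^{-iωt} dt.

F(ω) = \frac{\pi \left(1 - 12 \left|{\omega}\right|\right) e^{- 12 \left|{\omega}\right|}}{6}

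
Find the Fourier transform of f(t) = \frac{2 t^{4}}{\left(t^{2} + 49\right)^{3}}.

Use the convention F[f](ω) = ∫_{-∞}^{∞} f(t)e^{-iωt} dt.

F(ω) = \frac{\pi \left(49 \omega^{2} - 35 \left|{\omega}\right| + 3\right) e^{- 7 \left|{\omega}\right|}}{28}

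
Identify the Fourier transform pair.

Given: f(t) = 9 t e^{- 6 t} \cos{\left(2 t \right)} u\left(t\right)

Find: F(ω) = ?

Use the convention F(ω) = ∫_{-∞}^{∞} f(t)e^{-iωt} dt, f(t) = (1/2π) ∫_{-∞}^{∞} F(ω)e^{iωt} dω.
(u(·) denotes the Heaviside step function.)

F(ω) = \frac{9 \left(\left(i \omega + 6\right)^{2} - 4\right)}{\left(\left(i \omega + 6\right)^{2} + 4\right)^{2}}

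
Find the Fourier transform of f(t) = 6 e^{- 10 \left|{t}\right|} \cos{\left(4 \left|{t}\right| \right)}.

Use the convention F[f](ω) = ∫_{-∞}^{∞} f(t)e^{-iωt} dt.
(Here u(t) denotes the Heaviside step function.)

F(ω) = \frac{120 \left(\omega^{2} + 116\right)}{\omega^{4} + 168 \omega^{2} + 13456}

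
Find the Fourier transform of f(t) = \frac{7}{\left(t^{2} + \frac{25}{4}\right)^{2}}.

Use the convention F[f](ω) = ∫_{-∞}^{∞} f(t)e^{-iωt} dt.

F(ω) = \frac{14 \pi \left(5 \left|{\omega}\right| + 2\right) e^{- \frac{5 \left|{\omega}\right|}{2}}}{125}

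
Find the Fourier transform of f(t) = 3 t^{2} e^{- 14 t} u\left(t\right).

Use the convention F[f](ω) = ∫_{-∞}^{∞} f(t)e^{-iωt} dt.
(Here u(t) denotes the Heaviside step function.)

F(ω) = \frac{6}{\left(i \omega + 14\right)^{3}}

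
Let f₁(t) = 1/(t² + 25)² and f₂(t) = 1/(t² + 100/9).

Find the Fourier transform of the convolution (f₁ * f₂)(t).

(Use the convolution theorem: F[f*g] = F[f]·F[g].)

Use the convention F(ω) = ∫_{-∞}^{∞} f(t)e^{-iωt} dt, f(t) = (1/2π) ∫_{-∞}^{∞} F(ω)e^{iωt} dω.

F[f₁*f₂](ω) = \frac{3 \pi^{2} \left(5 \left|{\omega}\right| + 1\right) e^{- \frac{25 \left|{\omega}\right|}{3}}}{2500}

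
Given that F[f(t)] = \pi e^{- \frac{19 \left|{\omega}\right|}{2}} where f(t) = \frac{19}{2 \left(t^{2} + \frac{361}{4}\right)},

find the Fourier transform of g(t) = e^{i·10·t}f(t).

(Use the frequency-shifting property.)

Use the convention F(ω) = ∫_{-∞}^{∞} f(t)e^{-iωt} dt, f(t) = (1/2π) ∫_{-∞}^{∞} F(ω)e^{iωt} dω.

F[g](ω) = \pi e^{- \frac{19 \left|{\omega - 10}\right|}{2}}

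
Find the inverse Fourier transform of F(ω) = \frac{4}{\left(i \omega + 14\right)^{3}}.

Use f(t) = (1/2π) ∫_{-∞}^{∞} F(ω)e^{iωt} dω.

f(t) = 2 t^{2} e^{- 14 t} u\left(t\right)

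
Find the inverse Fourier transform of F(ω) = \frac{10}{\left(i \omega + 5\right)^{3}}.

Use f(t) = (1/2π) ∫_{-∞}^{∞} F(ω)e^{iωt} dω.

f(t) = 5 t^{2} e^{- 5 t} u\left(t\right)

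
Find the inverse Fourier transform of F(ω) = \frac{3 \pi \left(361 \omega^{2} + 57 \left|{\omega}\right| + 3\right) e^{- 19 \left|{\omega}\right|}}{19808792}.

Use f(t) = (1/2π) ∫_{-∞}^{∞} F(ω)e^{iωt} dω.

f(t) = \frac{3}{\left(t^{2} + 361\right)^{3}}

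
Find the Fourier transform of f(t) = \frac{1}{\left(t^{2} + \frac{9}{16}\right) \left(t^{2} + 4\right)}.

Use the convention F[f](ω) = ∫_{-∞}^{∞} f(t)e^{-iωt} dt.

F(ω) = - \frac{8 \pi e^{- 2 \left|{\omega}\right|}}{55} + \frac{64 \pi e^{- \frac{3 \left|{\omega}\right|}{4}}}{165}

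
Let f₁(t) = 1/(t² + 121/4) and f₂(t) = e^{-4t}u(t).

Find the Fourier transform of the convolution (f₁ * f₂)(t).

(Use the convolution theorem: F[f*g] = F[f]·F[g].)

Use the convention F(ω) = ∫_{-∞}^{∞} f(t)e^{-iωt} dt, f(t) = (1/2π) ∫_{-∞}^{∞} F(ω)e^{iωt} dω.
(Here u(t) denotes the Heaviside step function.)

F[f₁*f₂](ω) = \frac{2 \pi e^{- \frac{11 \left|{\omega}\right|}{2}}}{11 \left(i \omega + 4\right)}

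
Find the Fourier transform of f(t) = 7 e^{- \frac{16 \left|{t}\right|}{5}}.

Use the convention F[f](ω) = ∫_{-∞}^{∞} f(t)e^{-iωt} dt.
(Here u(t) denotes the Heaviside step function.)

F(ω) = \frac{1120}{25 \omega^{2} + 256}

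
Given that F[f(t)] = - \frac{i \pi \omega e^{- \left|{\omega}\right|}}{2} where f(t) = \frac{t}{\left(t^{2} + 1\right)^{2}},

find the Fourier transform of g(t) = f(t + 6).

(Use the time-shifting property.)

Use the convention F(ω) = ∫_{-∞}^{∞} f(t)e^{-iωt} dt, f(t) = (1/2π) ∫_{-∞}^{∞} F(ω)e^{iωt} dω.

F[g](ω) = - \frac{i \pi \omega e^{6 i \omega - \left|{\omega}\right|}}{2}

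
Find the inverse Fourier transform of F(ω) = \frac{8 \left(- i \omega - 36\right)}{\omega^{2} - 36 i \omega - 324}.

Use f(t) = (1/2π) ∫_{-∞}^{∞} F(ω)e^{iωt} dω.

f(t) = 8 \left(18 t + 1\right) e^{- 18 t} u\left(t\right)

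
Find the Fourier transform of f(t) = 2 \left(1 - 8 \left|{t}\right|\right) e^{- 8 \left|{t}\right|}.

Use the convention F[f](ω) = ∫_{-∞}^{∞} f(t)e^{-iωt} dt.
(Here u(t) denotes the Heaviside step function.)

F(ω) = \frac{64 \omega^{2}}{\left(\omega^{2} + 64\right)^{2}}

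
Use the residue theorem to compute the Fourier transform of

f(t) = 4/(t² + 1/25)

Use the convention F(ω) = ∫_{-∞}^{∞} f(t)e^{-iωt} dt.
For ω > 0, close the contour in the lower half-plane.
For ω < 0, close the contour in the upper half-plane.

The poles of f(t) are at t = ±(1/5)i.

Let g(z) = f(z)e^{-iωz}; for large |z| the factor e^{-iωz} decays in the lower half-plane when ω > 0 and in the upper half-plane when ω < 0.

Case ω > 0 (lower half-plane, clockwise contour ⇒ F(ω) = -2πi·ΣRes):
  Res_{z = - \frac{i}{5}} g(z) = 10 i e^{- \frac{\omega}{5}}
  F(ω) = -2πi·ΣRes = 20 \pi e^{- \frac{\omega}{5}}

Case ω < 0 (upper half-plane, counterclockwise contour ⇒ F(ω) = +2πi·ΣRes):
  Res_{z = \frac{i}{5}} g(z) = - 10 i e^{\frac{\omega}{5}}
  F(ω) = 2πi·ΣRes = 20 \pi e^{\frac{\omega}{5}}

Both cases combine into a single formula in |ω|:

F(ω) = 20 \pi e^{- \frac{\left|{\omega}\right|}{5}}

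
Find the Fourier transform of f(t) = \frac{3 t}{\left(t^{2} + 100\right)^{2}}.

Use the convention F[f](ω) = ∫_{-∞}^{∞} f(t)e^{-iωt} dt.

F(ω) = - \frac{3 i \pi \omega e^{- 10 \left|{\omega}\right|}}{20}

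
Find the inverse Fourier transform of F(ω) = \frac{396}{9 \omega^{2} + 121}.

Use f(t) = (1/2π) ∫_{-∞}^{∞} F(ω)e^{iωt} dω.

f(t) = 6 e^{- \frac{11 \left|{t}\right|}{3}}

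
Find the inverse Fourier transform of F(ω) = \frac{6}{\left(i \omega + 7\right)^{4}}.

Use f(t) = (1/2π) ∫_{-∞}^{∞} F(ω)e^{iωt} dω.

f(t) = t^{3} e^{- 7 t} u\left(t\right)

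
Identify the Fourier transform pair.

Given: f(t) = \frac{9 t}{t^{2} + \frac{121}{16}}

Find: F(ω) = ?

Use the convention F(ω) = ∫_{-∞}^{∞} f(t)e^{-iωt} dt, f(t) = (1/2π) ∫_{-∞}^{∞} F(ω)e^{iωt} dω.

F(ω) = - 9 i \pi e^{- \frac{11 \left|{\omega}\right|}{4}} \operatorname{sign}{\left(\omega \right)}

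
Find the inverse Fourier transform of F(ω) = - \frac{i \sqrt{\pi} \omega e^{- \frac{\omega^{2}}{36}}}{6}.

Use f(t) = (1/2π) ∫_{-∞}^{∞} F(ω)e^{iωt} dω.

f(t) = 9 t e^{- 9 t^{2}}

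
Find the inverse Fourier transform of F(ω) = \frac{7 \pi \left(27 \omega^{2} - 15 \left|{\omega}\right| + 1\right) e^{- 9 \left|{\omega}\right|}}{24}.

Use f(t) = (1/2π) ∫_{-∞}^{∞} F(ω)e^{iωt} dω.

f(t) = \frac{7 t^{4}}{\left(t^{2} + 81\right)^{3}}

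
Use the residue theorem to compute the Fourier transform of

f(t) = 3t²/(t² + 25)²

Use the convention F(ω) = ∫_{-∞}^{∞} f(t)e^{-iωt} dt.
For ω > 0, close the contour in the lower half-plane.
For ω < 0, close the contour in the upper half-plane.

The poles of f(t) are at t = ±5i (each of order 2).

Let g(z) = f(z)e^{-iωz}; for large |z| the factor e^{-iωz} decays in the lower half-plane when ω > 0 and in the upper half-plane when ω < 0.

Case ω > 0 (lower half-plane, clockwise contour ⇒ F(ω) = -2πi·ΣRes):
  Res_{z = - 5 i} g(z) = \frac{3 i \left(1 - 5 \omega\right) e^{- 5 \omega}}{20} (pole of order 2)
  F(ω) = -2πi·ΣRes = \frac{3 \pi \left(1 - 5 \omega\right) e^{- 5 \omega}}{10}

Case ω < 0 (upper half-plane, counterclockwise contour ⇒ F(ω) = +2πi·ΣRes):
  Res_{z = 5 i} g(z) = \frac{3 i \left(- 5 \omega - 1\right) e^{5 \omega}}{20} (pole of order 2)
  F(ω) = 2πi·ΣRes = \frac{3 \pi \left(5 \omega + 1\right) e^{5 \omega}}{10}

Both cases combine into a single formula in |ω|:

F(ω) = \frac{3 \pi \left(1 - 5 \left|{\omega}\right|\right) e^{- 5 \left|{\omega}\right|}}{10}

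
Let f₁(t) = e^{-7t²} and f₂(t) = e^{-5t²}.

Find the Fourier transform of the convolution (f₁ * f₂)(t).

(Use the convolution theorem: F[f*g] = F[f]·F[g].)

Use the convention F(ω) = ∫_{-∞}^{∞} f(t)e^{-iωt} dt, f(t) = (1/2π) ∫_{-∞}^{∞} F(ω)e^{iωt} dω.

F[f₁*f₂](ω) = \frac{\sqrt{35} \pi e^{- \frac{3 \omega^{2}}{35}}}{35}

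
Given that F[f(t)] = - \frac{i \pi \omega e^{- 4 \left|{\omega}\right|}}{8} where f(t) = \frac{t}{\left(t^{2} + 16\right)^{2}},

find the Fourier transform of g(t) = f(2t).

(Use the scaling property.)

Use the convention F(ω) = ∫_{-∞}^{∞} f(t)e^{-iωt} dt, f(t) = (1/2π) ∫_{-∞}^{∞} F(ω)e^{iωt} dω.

F[g](ω) = - \frac{i \pi \omega e^{- 2 \left|{\omega}\right|}}{32}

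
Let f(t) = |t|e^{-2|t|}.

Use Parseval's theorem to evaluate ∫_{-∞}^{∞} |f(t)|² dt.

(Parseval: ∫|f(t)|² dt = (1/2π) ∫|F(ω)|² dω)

∫|f(t)|² dt = \frac{1}{16}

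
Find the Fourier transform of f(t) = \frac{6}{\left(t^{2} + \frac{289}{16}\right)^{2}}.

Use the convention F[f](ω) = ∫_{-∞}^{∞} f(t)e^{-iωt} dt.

F(ω) = \frac{48 \pi \left(17 \left|{\omega}\right| + 4\right) e^{- \frac{17 \left|{\omega}\right|}{4}}}{4913}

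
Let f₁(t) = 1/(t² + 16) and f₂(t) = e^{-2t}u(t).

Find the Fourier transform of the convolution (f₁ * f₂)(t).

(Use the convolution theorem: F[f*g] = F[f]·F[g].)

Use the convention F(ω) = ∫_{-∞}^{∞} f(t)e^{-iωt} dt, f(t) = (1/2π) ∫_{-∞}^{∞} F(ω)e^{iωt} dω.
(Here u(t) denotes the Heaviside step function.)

F[f₁*f₂](ω) = \frac{\pi e^{- 4 \left|{\omega}\right|}}{4 \left(i \omega + 2\right)}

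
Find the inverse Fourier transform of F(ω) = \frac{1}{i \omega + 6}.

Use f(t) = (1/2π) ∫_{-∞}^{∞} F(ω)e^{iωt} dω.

f(t) = e^{- 6 t} u\left(t\right)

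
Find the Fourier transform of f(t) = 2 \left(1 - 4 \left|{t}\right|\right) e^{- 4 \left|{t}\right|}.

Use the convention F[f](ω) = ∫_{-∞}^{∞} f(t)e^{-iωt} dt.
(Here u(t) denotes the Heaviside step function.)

F(ω) = \frac{32 \omega^{2}}{\left(\omega^{2} + 16\right)^{2}}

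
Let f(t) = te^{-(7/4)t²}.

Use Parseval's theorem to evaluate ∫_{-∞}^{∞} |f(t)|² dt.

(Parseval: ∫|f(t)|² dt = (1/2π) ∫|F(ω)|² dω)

∫|f(t)|² dt = \frac{\sqrt{14} \sqrt{\pi}}{49}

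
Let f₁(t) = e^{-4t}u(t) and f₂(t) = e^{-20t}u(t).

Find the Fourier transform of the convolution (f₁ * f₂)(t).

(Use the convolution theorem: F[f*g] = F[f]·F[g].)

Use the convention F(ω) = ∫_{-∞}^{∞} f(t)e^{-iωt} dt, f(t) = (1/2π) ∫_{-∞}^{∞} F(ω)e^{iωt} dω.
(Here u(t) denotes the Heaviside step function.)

F[f₁*f₂](ω) = \frac{1}{\left(i \omega + 4\right) \left(i \omega + 20\right)}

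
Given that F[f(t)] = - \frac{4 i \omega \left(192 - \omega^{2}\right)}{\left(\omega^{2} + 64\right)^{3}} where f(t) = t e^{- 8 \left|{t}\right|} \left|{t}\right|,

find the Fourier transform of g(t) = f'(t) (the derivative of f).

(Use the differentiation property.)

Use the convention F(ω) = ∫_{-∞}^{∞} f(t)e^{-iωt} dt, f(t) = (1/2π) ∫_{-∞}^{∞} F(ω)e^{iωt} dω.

F[g](ω) = \frac{4 \omega^{2} \left(192 - \omega^{2}\right)}{\left(\omega^{2} + 64\right)^{3}}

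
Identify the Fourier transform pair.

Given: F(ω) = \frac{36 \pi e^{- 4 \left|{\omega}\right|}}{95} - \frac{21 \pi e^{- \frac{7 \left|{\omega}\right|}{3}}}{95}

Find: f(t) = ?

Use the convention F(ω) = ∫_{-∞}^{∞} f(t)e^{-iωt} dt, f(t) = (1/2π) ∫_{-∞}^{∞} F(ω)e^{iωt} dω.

f(t) = \frac{t^{2}}{\left(t^{2} + \frac{49}{9}\right) \left(t^{2} + 16\right)}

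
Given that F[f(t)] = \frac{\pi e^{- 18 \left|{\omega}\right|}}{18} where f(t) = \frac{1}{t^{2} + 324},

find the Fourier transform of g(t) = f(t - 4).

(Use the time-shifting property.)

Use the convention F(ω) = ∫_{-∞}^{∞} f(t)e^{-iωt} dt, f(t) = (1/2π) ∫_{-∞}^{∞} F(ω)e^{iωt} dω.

F[g](ω) = \frac{\pi e^{- 4 i \omega - 18 \left|{\omega}\right|}}{18}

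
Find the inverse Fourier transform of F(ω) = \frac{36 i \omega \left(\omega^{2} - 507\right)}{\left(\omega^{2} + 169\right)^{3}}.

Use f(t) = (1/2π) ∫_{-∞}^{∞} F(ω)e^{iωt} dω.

f(t) = 9 t e^{- 13 \left|{t}\right|} \left|{t}\right|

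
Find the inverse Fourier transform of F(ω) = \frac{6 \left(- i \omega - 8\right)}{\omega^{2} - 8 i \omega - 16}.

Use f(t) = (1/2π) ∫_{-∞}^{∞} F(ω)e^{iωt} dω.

f(t) = 6 \left(4 t + 1\right) e^{- 4 t} u\left(t\right)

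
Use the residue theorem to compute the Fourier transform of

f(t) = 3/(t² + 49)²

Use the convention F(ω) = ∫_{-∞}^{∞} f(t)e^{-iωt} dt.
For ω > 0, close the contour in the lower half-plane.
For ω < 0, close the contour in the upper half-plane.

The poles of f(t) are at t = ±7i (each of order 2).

Let g(z) = f(z)e^{-iωz}; for large |z| the factor e^{-iωz} decays in the lower half-plane when ω > 0 and in the upper half-plane when ω < 0.

Case ω > 0 (lower half-plane, clockwise contour ⇒ F(ω) = -2πi·ΣRes):
  Res_{z = - 7 i} g(z) = \frac{3 i \left(7 \omega + 1\right) e^{- 7 \omega}}{1372} (pole of order 2)
  F(ω) = -2πi·ΣRes = \frac{3 \pi \left(7 \omega + 1\right) e^{- 7 \omega}}{686}

Case ω < 0 (upper half-plane, counterclockwise contour ⇒ F(ω) = +2πi·ΣRes):
  Res_{z = 7 i} g(z) = \frac{3 i \left(7 \omega - 1\right) e^{7 \omega}}{1372} (pole of order 2)
  F(ω) = 2πi·ΣRes = \frac{3 \pi \left(1 - 7 \omega\right) e^{7 \omega}}{686}

Both cases combine into a single formula in |ω|:

F(ω) = \frac{3 \pi \left(7 \left|{\omega}\right| + 1\right) e^{- 7 \left|{\omega}\right|}}{686}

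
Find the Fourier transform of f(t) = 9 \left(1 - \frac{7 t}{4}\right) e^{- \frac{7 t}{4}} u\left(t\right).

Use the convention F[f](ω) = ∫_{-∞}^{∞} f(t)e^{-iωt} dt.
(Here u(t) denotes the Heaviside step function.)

F(ω) = \frac{144 i \omega}{- 16 \omega^{2} + 56 i \omega + 49}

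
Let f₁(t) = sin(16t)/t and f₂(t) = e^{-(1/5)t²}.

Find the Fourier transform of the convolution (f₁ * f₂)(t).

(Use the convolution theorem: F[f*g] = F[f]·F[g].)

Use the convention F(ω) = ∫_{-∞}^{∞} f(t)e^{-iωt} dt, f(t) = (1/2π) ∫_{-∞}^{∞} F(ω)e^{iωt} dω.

F[f₁*f₂](ω) = \begin{cases} \sqrt{5} \pi^{\frac{3}{2}} e^{- \frac{5 \omega^{2}}{4}} & \text{for}\: \omega > -16 \wedge \omega < 16 \\0 & \text{otherwise} \end{cases}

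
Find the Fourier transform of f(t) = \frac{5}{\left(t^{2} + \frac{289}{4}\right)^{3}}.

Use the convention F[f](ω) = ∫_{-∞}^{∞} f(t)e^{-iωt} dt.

F(ω) = \frac{5 \pi \left(289 \omega^{2} + 102 \left|{\omega}\right| + 12\right) e^{- \frac{17 \left|{\omega}\right|}{2}}}{1419857}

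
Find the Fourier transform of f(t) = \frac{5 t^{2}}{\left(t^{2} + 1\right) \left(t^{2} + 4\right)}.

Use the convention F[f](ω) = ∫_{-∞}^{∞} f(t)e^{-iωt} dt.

F(ω) = \frac{5 \pi \left(2 - e^{\left|{\omega}\right|}\right) e^{- 2 \left|{\omega}\right|}}{3}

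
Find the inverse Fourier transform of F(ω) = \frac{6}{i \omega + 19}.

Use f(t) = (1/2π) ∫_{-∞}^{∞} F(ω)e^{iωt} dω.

f(t) = 6 e^{- 19 t} u\left(t\right)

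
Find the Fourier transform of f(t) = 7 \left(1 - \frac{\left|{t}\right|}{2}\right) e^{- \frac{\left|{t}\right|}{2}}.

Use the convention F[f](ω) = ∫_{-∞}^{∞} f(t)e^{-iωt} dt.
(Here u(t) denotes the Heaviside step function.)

F(ω) = \frac{224 \omega^{2}}{\left(4 \omega^{2} + 1\right)^{2}}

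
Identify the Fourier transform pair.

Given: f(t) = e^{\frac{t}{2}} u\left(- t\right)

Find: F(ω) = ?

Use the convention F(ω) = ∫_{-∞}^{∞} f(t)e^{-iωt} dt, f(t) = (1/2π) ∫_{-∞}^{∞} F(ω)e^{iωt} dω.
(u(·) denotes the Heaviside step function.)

F(ω) = \frac{2 i}{2 \omega + i}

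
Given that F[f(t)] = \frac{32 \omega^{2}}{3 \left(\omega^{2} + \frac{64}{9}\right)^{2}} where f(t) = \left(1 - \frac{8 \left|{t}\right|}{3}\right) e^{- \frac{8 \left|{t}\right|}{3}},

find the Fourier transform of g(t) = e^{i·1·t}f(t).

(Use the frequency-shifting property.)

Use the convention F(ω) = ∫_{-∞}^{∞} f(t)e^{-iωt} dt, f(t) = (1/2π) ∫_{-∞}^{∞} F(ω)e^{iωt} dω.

F[g](ω) = \frac{864 \left(\omega - 1\right)^{2}}{\left(9 \left(\omega - 1\right)^{2} + 64\right)^{2}}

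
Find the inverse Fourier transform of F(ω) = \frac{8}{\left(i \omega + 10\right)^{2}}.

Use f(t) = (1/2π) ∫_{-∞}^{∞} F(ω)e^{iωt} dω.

f(t) = 8 t e^{- 10 t} u\left(t\right)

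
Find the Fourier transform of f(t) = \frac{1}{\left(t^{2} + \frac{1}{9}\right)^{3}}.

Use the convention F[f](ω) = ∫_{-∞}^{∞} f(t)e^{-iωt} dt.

F(ω) = \frac{27 \pi \left(\omega^{2} + 9 \left|{\omega}\right| + 27\right) e^{- \frac{\left|{\omega}\right|}{3}}}{8}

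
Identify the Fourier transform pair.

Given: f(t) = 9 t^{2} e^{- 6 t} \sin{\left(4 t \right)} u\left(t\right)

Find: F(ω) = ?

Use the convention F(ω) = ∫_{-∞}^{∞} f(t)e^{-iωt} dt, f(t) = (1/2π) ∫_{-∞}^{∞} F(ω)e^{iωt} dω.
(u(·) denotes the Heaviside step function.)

F(ω) = \frac{72 \left(3 \left(i \omega + 6\right)^{2} - 16\right)}{\left(\left(i \omega + 6\right)^{2} + 16\right)^{3}}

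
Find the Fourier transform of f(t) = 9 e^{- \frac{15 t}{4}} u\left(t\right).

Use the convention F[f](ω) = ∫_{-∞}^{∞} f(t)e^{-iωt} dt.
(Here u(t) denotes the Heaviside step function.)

F(ω) = \frac{36}{4 i \omega + 15}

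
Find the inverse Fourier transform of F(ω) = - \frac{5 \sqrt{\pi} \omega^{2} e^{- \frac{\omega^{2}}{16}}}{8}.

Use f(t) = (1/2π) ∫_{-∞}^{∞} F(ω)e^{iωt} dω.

f(t) = 5 \left(16 t^{2} - 2\right) e^{- 4 t^{2}}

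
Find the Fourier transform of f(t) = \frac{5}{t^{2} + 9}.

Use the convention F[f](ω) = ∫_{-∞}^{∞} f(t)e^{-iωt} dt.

F(ω) = \frac{5 \pi e^{- 3 \left|{\omega}\right|}}{3}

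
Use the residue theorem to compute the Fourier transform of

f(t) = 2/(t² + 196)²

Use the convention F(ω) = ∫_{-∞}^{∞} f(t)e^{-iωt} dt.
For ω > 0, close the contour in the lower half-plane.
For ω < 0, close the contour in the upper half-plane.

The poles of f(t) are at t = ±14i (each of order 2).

Let g(z) = f(z)e^{-iωz}; for large |z| the factor e^{-iωz} decays in the lower half-plane when ω > 0 and in the upper half-plane when ω < 0.

Case ω > 0 (lower half-plane, clockwise contour ⇒ F(ω) = -2πi·ΣRes):
  Res_{z = - 14 i} g(z) = \frac{i \left(14 \omega + 1\right) e^{- 14 \omega}}{5488} (pole of order 2)
  F(ω) = -2πi·ΣRes = \frac{\pi \left(14 \omega + 1\right) e^{- 14 \omega}}{2744}

Case ω < 0 (upper half-plane, counterclockwise contour ⇒ F(ω) = +2πi·ΣRes):
  Res_{z = 14 i} g(z) = \frac{i \left(14 \omega - 1\right) e^{14 \omega}}{5488} (pole of order 2)
  F(ω) = 2πi·ΣRes = \frac{\pi \left(1 - 14 \omega\right) e^{14 \omega}}{2744}

Both cases combine into a single formula in |ω|:

F(ω) = \frac{\pi \left(14 \left|{\omega}\right| + 1\right) e^{- 14 \left|{\omega}\right|}}{2744}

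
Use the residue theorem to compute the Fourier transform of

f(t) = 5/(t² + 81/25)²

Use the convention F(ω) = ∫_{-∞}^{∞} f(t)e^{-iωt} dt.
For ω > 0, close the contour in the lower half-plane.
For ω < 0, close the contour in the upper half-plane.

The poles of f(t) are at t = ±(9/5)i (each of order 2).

Let g(z) = f(z)e^{-iωz}; for large |z| the factor e^{-iωz} decays in the lower half-plane when ω > 0 and in the upper half-plane when ω < 0.

Case ω > 0 (lower half-plane, clockwise contour ⇒ F(ω) = -2πi·ΣRes):
  Res_{z = - \frac{9 i}{5}} g(z) = \frac{125 i \left(9 \omega + 5\right) e^{- \frac{9 \omega}{5}}}{2916} (pole of order 2)
  F(ω) = -2πi·ΣRes = \frac{125 \pi \left(9 \omega + 5\right) e^{- \frac{9 \omega}{5}}}{1458}

Case ω < 0 (upper half-plane, counterclockwise contour ⇒ F(ω) = +2πi·ΣRes):
  Res_{z = \frac{9 i}{5}} g(z) = \frac{125 i \left(9 \omega - 5\right) e^{\frac{9 \omega}{5}}}{2916} (pole of order 2)
  F(ω) = 2πi·ΣRes = \frac{125 \pi \left(5 - 9 \omega\right) e^{\frac{9 \omega}{5}}}{1458}

Both cases combine into a single formula in |ω|:

F(ω) = \frac{125 \pi \left(9 \left|{\omega}\right| + 5\right) e^{- \frac{9 \left|{\omega}\right|}{5}}}{1458}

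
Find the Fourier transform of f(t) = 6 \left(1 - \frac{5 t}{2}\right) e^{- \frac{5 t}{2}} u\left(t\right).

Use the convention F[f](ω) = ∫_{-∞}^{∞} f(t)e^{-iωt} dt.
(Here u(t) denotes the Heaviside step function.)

F(ω) = \frac{24 i \omega}{- 4 \omega^{2} + 20 i \omega + 25}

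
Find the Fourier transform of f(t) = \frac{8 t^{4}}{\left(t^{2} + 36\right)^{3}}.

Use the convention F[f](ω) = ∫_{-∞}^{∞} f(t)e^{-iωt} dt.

F(ω) = \frac{\pi \left(12 \omega^{2} - 10 \left|{\omega}\right| + 1\right) e^{- 6 \left|{\omega}\right|}}{2}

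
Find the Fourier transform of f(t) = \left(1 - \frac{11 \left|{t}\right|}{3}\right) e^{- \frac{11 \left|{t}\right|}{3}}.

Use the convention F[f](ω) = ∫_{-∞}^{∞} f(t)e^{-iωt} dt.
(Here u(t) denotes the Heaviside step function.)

F(ω) = \frac{1188 \omega^{2}}{\left(9 \omega^{2} + 121\right)^{2}}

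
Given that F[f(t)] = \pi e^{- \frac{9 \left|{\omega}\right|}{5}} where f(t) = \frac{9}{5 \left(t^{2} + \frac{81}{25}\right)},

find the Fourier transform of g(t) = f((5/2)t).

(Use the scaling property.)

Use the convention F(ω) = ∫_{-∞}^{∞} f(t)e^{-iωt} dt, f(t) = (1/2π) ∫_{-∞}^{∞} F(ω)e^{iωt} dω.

F[g](ω) = \frac{2 \pi e^{- \frac{18 \left|{\omega}\right|}{25}}}{5}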